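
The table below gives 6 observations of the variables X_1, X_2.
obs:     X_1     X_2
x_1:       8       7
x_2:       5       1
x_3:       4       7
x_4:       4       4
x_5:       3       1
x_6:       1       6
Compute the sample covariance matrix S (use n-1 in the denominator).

Step 1 — column means:
  mean(X_1) = (8 + 5 + 4 + 4 + 3 + 1) / 6 = 25/6 = 4.1667
  mean(X_2) = (7 + 1 + 7 + 4 + 1 + 6) / 6 = 26/6 = 4.3333

Step 2 — sample covariance S[i,j] = (1/(n-1)) · Σ_k (x_{k,i} - mean_i) · (x_{k,j} - mean_j), with n-1 = 5.
  S[X_1,X_1] = ((3.8333)·(3.8333) + (0.8333)·(0.8333) + (-0.1667)·(-0.1667) + (-0.1667)·(-0.1667) + (-1.1667)·(-1.1667) + (-3.1667)·(-3.1667)) / 5 = 26.8333/5 = 5.3667
  S[X_1,X_2] = ((3.8333)·(2.6667) + (0.8333)·(-3.3333) + (-0.1667)·(2.6667) + (-0.1667)·(-0.3333) + (-1.1667)·(-3.3333) + (-3.1667)·(1.6667)) / 5 = 5.6667/5 = 1.1333
  S[X_2,X_2] = ((2.6667)·(2.6667) + (-3.3333)·(-3.3333) + (2.6667)·(2.6667) + (-0.3333)·(-0.3333) + (-3.3333)·(-3.3333) + (1.6667)·(1.6667)) / 5 = 39.3333/5 = 7.8667

S is symmetric (S[j,i] = S[i,j]). Assembling:

S = [[5.3667, 1.1333],
 [1.1333, 7.8667]]


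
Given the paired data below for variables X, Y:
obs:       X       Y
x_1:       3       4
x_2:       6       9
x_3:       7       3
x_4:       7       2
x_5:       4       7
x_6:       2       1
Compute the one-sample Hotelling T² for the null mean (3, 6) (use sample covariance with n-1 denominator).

Step 1 — sample mean vector:
  mean(X) = (3 + 6 + 7 + 7 + 4 + 2) / 6 = 29/6 = 4.8333
  mean(Y) = (4 + 9 + 3 + 2 + 7 + 1) / 6 = 26/6 = 4.3333
  x̄ = (4.8333, 4.3333),  deviation x̄ - mu_0 = (4.8333, 4.3333) - (3, 6) = (1.8333, -1.6667).

Step 2 — sample covariance matrix, S[i,j] = (1/(n-1)) · Σ_k (x_{k,i} - mean_i) · (x_{k,j} - mean_j), divisor n-1 = 5:
  S[X,X] = ((-1.8333)·(-1.8333) + (1.1667)·(1.1667) + (2.1667)·(2.1667) + (2.1667)·(2.1667) + (-0.8333)·(-0.8333) + (-2.8333)·(-2.8333)) / 5 = 22.8333/5 = 4.5667
  S[X,Y] = ((-1.8333)·(-0.3333) + (1.1667)·(4.6667) + (2.1667)·(-1.3333) + (2.1667)·(-2.3333) + (-0.8333)·(2.6667) + (-2.8333)·(-3.3333)) / 5 = 5.3333/5 = 1.0667
  S[Y,Y] = ((-0.3333)·(-0.3333) + (4.6667)·(4.6667) + (-1.3333)·(-1.3333) + (-2.3333)·(-2.3333) + (2.6667)·(2.6667) + (-3.3333)·(-3.3333)) / 5 = 47.3333/5 = 9.4667
  S = [[4.5667, 1.0667],
 [1.0667, 9.4667]].

Step 3 — invert S. det(S) = 4.5667·9.4667 - (1.0667)² = 42.0933.
  S^{-1} = (1/det) · [[d, -b], [-b, a]] = [[0.2249, -0.0253],
 [-0.0253, 0.1085]].

Step 4 — quadratic form (x̄ - mu_0)^T · S^{-1} · (x̄ - mu_0):
  S^{-1} · (x̄ - mu_0) = (0.4545, -0.2273),
  (x̄ - mu_0)^T · [...] = (1.8333)·(0.4545) + (-1.6667)·(-0.2273) = 1.2121.

Step 5 — scale by n: T² = 6 · 1.2121 = 7.2727.

T² ≈ 7.2727


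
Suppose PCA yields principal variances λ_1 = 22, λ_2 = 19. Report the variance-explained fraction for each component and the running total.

Step 1 — total variance = trace(Sigma) = Σ λ_i = 22 + 19 = 41.

Step 2 — fraction explained by component i = λ_i / Σ λ:
  PC1: 22/41 = 0.5366
  PC2: 19/41 = 0.4634

Step 3 — cumulative fraction after k components = (λ_1 + ... + λ_k) / Σ λ:
  k = 1: 22/41 = 0.5366
  k = 2: (22 + 19)/41 = 41/41 = 1

Summary (fraction, with percent):

explained: PC1 0.5366 (53.66%), PC2 0.4634 (46.34%);  cumulative: 0.5366, 1


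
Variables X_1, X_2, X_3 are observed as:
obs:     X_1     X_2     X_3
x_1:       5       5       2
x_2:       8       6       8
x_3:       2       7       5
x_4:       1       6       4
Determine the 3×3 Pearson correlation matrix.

Step 1 — column means:
  mean(X_1) = (5 + 8 + 2 + 1) / 4 = 16/4 = 4
  mean(X_2) = (5 + 6 + 7 + 6) / 4 = 24/4 = 6
  mean(X_3) = (2 + 8 + 5 + 4) / 4 = 19/4 = 4.75

Step 2 — sample variances and covariances s[i,j] = (1/(n-1)) · Σ_k (x_{k,i} - mean_i) · (x_{k,j} - mean_j), with n-1 = 3:
  s[X_1,X_1] = ((1)·(1) + (4)·(4) + (-2)·(-2) + (-3)·(-3)) / 3 = 30/3 = 10
  s[X_1,X_2] = ((1)·(-1) + (4)·(0) + (-2)·(1) + (-3)·(0)) / 3 = -3/3 = -1
  s[X_1,X_3] = ((1)·(-2.75) + (4)·(3.25) + (-2)·(0.25) + (-3)·(-0.75)) / 3 = 12/3 = 4
  s[X_2,X_2] = ((-1)·(-1) + (0)·(0) + (1)·(1) + (0)·(0)) / 3 = 2/3 = 0.6667
  s[X_2,X_3] = ((-1)·(-2.75) + (0)·(3.25) + (1)·(0.25) + (0)·(-0.75)) / 3 = 3/3 = 1
  s[X_3,X_3] = ((-2.75)·(-2.75) + (3.25)·(3.25) + (0.25)·(0.25) + (-0.75)·(-0.75)) / 3 = 18.75/3 = 6.25
  Sample standard deviations s_i = √(s[i,i]):
  s(X_1) = √(10) = 3.1623
  s(X_2) = √(0.6667) = 0.8165
  s(X_3) = √(6.25) = 2.5

Step 3 — r_{ij} = s_{ij} / (s_i · s_j):
  r[X_1,X_1] = 1 (diagonal).
  r[X_1,X_2] = -1 / (3.1623 · 0.8165) = -1 / 2.582 = -0.3873
  r[X_1,X_3] = 4 / (3.1623 · 2.5) = 4 / 7.9057 = 0.506
  r[X_2,X_2] = 1 (diagonal).
  r[X_2,X_3] = 1 / (0.8165 · 2.5) = 1 / 2.0412 = 0.4899
  r[X_3,X_3] = 1 (diagonal).

R is symmetric with unit diagonal. Assembling:

R = [[1, -0.3873, 0.506],
 [-0.3873, 1, 0.4899],
 [0.506, 0.4899, 1]]


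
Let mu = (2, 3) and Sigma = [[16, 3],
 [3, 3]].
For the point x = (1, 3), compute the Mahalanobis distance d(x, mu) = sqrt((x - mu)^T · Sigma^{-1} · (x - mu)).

Step 1 — centre the observation: (x - mu) = (-1, 0).

Step 2 — invert Sigma. det(Sigma) = 16·3 - (3)² = 39.
  Sigma^{-1} = (1/det) · [[d, -b], [-b, a]] = [[0.0769, -0.0769],
 [-0.0769, 0.4103]].

Step 3 — form the quadratic (x - mu)^T · Sigma^{-1} · (x - mu):
  Sigma^{-1} · (x - mu) = (-0.0769, 0.0769).
  (x - mu)^T · [Sigma^{-1} · (x - mu)] = (-1)·(-0.0769) + (0)·(0.0769) = 0.0769.

Step 4 — take square root: d = √(0.0769) ≈ 0.2774.

d(x, mu) = √(0.0769) ≈ 0.2774


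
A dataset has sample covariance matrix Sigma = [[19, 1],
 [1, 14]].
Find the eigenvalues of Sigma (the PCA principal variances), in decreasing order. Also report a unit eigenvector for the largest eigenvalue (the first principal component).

Step 1 — characteristic polynomial of 2×2 Sigma:
  det(Sigma - λI) = λ² - trace · λ + det = 0.
  trace = 19 + 14 = 33, det = 19·14 - (1)² = 265.
Step 2 — discriminant:
  Δ = trace² - 4·det = 1089 - 1060 = 29.
Step 3 — eigenvalues:
  λ = (trace ± √Δ)/2 = (33 ± 5.3852)/2,
  λ_1 = 19.1926,  λ_2 = 13.8074.

Step 4 — unit eigenvector for λ_1: solve (Sigma - λ_1 I)v = 0. First row:
  (19 - 19.1926)·v_x + (1)·v_y = 0, i.e. (-0.1926)·v_x + (1)·v_y = 0,
  so v ∝ (b, λ_1 - a) = (1, 0.1926) = u.
  ||u|| = √((1)² + (0.1926)²) = √(1.0371) ≈ 1.0184,
  v_1 = u/||u|| ≈ (0.982, 0.1891) (||v_1|| = 1).

λ_1 = 19.1926,  λ_2 = 13.8074;  v_1 ≈ (0.982, 0.1891)


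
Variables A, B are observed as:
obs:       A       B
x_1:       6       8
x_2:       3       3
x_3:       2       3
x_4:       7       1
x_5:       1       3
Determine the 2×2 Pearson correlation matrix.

Step 1 — column means:
  mean(A) = (6 + 3 + 2 + 7 + 1) / 5 = 19/5 = 3.8
  mean(B) = (8 + 3 + 3 + 1 + 3) / 5 = 18/5 = 3.6

Step 2 — sample variances and covariances s[i,j] = (1/(n-1)) · Σ_k (x_{k,i} - mean_i) · (x_{k,j} - mean_j), with n-1 = 4:
  s[A,A] = ((2.2)·(2.2) + (-0.8)·(-0.8) + (-1.8)·(-1.8) + (3.2)·(3.2) + (-2.8)·(-2.8)) / 4 = 26.8/4 = 6.7
  s[A,B] = ((2.2)·(4.4) + (-0.8)·(-0.6) + (-1.8)·(-0.6) + (3.2)·(-2.6) + (-2.8)·(-0.6)) / 4 = 4.6/4 = 1.15
  s[B,B] = ((4.4)·(4.4) + (-0.6)·(-0.6) + (-0.6)·(-0.6) + (-2.6)·(-2.6) + (-0.6)·(-0.6)) / 4 = 27.2/4 = 6.8
  Sample standard deviations s_i = √(s[i,i]):
  s(A) = √(6.7) = 2.5884
  s(B) = √(6.8) = 2.6077

Step 3 — r_{ij} = s_{ij} / (s_i · s_j):
  r[A,A] = 1 (diagonal).
  r[A,B] = 1.15 / (2.5884 · 2.6077) = 1.15 / 6.7498 = 0.1704
  r[B,B] = 1 (diagonal).

R is symmetric with unit diagonal. Assembling:

R = [[1, 0.1704],
 [0.1704, 1]]


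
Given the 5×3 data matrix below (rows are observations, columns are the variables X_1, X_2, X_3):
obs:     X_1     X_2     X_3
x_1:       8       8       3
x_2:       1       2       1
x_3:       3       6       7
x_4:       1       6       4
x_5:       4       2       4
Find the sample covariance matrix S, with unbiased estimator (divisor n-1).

Step 1 — column means:
  mean(X_1) = (8 + 1 + 3 + 1 + 4) / 5 = 17/5 = 3.4
  mean(X_2) = (8 + 2 + 6 + 6 + 2) / 5 = 24/5 = 4.8
  mean(X_3) = (3 + 1 + 7 + 4 + 4) / 5 = 19/5 = 3.8

Step 2 — sample covariance S[i,j] = (1/(n-1)) · Σ_k (x_{k,i} - mean_i) · (x_{k,j} - mean_j), with n-1 = 4.
  S[X_1,X_1] = ((4.6)·(4.6) + (-2.4)·(-2.4) + (-0.4)·(-0.4) + (-2.4)·(-2.4) + (0.6)·(0.6)) / 4 = 33.2/4 = 8.3
  S[X_1,X_2] = ((4.6)·(3.2) + (-2.4)·(-2.8) + (-0.4)·(1.2) + (-2.4)·(1.2) + (0.6)·(-2.8)) / 4 = 16.4/4 = 4.1
  S[X_1,X_3] = ((4.6)·(-0.8) + (-2.4)·(-2.8) + (-0.4)·(3.2) + (-2.4)·(0.2) + (0.6)·(0.2)) / 4 = 1.4/4 = 0.35
  S[X_2,X_2] = ((3.2)·(3.2) + (-2.8)·(-2.8) + (1.2)·(1.2) + (1.2)·(1.2) + (-2.8)·(-2.8)) / 4 = 28.8/4 = 7.2
  S[X_2,X_3] = ((3.2)·(-0.8) + (-2.8)·(-2.8) + (1.2)·(3.2) + (1.2)·(0.2) + (-2.8)·(0.2)) / 4 = 8.8/4 = 2.2
  S[X_3,X_3] = ((-0.8)·(-0.8) + (-2.8)·(-2.8) + (3.2)·(3.2) + (0.2)·(0.2) + (0.2)·(0.2)) / 4 = 18.8/4 = 4.7

S is symmetric (S[j,i] = S[i,j]). Assembling:

S = [[8.3, 4.1, 0.35],
 [4.1, 7.2, 2.2],
 [0.35, 2.2, 4.7]]


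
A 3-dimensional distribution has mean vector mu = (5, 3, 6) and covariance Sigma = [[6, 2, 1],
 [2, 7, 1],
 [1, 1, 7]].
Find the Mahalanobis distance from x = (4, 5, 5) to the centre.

Step 1 — centre the observation: (x - mu) = (-1, 2, -1).

Step 2 — invert Sigma (cofactor / det for 3×3, or solve directly):
  Sigma^{-1} = [[0.1868, -0.0506, -0.0195],
 [-0.0506, 0.1595, -0.0156],
 [-0.0195, -0.0156, 0.1479]].

Step 3 — form the quadratic (x - mu)^T · Sigma^{-1} · (x - mu):
  Sigma^{-1} · (x - mu) = (-0.2685, 0.3852, -0.1595).
  (x - mu)^T · [Sigma^{-1} · (x - mu)] = (-1)·(-0.2685) + (2)·(0.3852) + (-1)·(-0.1595) = 1.1984.

Step 4 — take square root: d = √(1.1984) ≈ 1.0947.

d(x, mu) = √(1.1984) ≈ 1.0947


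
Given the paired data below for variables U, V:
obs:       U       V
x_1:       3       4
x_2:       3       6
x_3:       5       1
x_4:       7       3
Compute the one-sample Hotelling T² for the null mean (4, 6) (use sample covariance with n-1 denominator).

Step 1 — sample mean vector:
  mean(U) = (3 + 3 + 5 + 7) / 4 = 18/4 = 4.5
  mean(V) = (4 + 6 + 1 + 3) / 4 = 14/4 = 3.5
  x̄ = (4.5, 3.5),  deviation x̄ - mu_0 = (4.5, 3.5) - (4, 6) = (0.5, -2.5).

Step 2 — sample covariance matrix, S[i,j] = (1/(n-1)) · Σ_k (x_{k,i} - mean_i) · (x_{k,j} - mean_j), divisor n-1 = 3:
  S[U,U] = ((-1.5)·(-1.5) + (-1.5)·(-1.5) + (0.5)·(0.5) + (2.5)·(2.5)) / 3 = 11/3 = 3.6667
  S[U,V] = ((-1.5)·(0.5) + (-1.5)·(2.5) + (0.5)·(-2.5) + (2.5)·(-0.5)) / 3 = -7/3 = -2.3333
  S[V,V] = ((0.5)·(0.5) + (2.5)·(2.5) + (-2.5)·(-2.5) + (-0.5)·(-0.5)) / 3 = 13/3 = 4.3333
  S = [[3.6667, -2.3333],
 [-2.3333, 4.3333]].

Step 3 — invert S. det(S) = 3.6667·4.3333 - (-2.3333)² = 10.4444.
  S^{-1} = (1/det) · [[d, -b], [-b, a]] = [[0.4149, 0.2234],
 [0.2234, 0.3511]].

Step 4 — quadratic form (x̄ - mu_0)^T · S^{-1} · (x̄ - mu_0):
  S^{-1} · (x̄ - mu_0) = (-0.3511, -0.766),
  (x̄ - mu_0)^T · [...] = (0.5)·(-0.3511) + (-2.5)·(-0.766) = 1.7394.

Step 5 — scale by n: T² = 4 · 1.7394 = 6.9574.

T² ≈ 6.9574


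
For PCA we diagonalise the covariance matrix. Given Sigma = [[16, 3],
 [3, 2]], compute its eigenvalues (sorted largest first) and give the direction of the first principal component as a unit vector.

Step 1 — characteristic polynomial of 2×2 Sigma:
  det(Sigma - λI) = λ² - trace · λ + det = 0.
  trace = 16 + 2 = 18, det = 16·2 - (3)² = 23.
Step 2 — discriminant:
  Δ = trace² - 4·det = 324 - 92 = 232.
Step 3 — eigenvalues:
  λ = (trace ± √Δ)/2 = (18 ± 15.2315)/2,
  λ_1 = 16.6158,  λ_2 = 1.3842.

Step 4 — unit eigenvector for λ_1: solve (Sigma - λ_1 I)v = 0. First row:
  (16 - 16.6158)·v_x + (3)·v_y = 0, i.e. (-0.6158)·v_x + (3)·v_y = 0,
  so v ∝ (b, λ_1 - a) = (3, 0.6158) = u.
  ||u|| = √((3)² + (0.6158)²) = √(9.3792) ≈ 3.0625,
  v_1 = u/||u|| ≈ (0.9796, 0.2011) (||v_1|| = 1).

λ_1 = 16.6158,  λ_2 = 1.3842;  v_1 ≈ (0.9796, 0.2011)


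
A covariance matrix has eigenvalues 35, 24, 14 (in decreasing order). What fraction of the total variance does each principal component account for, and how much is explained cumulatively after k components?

Step 1 — total variance = trace(Sigma) = Σ λ_i = 35 + 24 + 14 = 73.

Step 2 — fraction explained by component i = λ_i / Σ λ:
  PC1: 35/73 = 0.4795
  PC2: 24/73 = 0.3288
  PC3: 14/73 = 0.1918

Step 3 — cumulative fraction after k components = (λ_1 + ... + λ_k) / Σ λ:
  k = 1: 35/73 = 0.4795
  k = 2: (35 + 24)/73 = 59/73 = 0.8082
  k = 3: (35 + 24 + 14)/73 = 73/73 = 1

Summary (fraction, with percent):

explained: PC1 0.4795 (47.95%), PC2 0.3288 (32.88%), PC3 0.1918 (19.18%);  cumulative: 0.4795, 0.8082, 1


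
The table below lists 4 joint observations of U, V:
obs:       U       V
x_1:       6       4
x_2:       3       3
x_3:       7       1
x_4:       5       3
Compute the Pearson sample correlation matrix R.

Step 1 — column means:
  mean(U) = (6 + 3 + 7 + 5) / 4 = 21/4 = 5.25
  mean(V) = (4 + 3 + 1 + 3) / 4 = 11/4 = 2.75

Step 2 — sample variances and covariances s[i,j] = (1/(n-1)) · Σ_k (x_{k,i} - mean_i) · (x_{k,j} - mean_j), with n-1 = 3:
  s[U,U] = ((0.75)·(0.75) + (-2.25)·(-2.25) + (1.75)·(1.75) + (-0.25)·(-0.25)) / 3 = 8.75/3 = 2.9167
  s[U,V] = ((0.75)·(1.25) + (-2.25)·(0.25) + (1.75)·(-1.75) + (-0.25)·(0.25)) / 3 = -2.75/3 = -0.9167
  s[V,V] = ((1.25)·(1.25) + (0.25)·(0.25) + (-1.75)·(-1.75) + (0.25)·(0.25)) / 3 = 4.75/3 = 1.5833
  Sample standard deviations s_i = √(s[i,i]):
  s(U) = √(2.9167) = 1.7078
  s(V) = √(1.5833) = 1.2583

Step 3 — r_{ij} = s_{ij} / (s_i · s_j):
  r[U,U] = 1 (diagonal).
  r[U,V] = -0.9167 / (1.7078 · 1.2583) = -0.9167 / 2.149 = -0.4266
  r[V,V] = 1 (diagonal).

R is symmetric with unit diagonal. Assembling:

R = [[1, -0.4266],
 [-0.4266, 1]]


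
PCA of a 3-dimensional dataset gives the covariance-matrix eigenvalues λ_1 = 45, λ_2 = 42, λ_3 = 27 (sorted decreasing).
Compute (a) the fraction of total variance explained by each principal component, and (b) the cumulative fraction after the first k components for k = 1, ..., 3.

Step 1 — total variance = trace(Sigma) = Σ λ_i = 45 + 42 + 27 = 114.

Step 2 — fraction explained by component i = λ_i / Σ λ:
  PC1: 45/114 = 0.3947
  PC2: 42/114 = 0.3684
  PC3: 27/114 = 0.2368

Step 3 — cumulative fraction after k components = (λ_1 + ... + λ_k) / Σ λ:
  k = 1: 45/114 = 0.3947
  k = 2: (45 + 42)/114 = 87/114 = 0.7632
  k = 3: (45 + 42 + 27)/114 = 114/114 = 1

Summary (fraction, with percent):

explained: PC1 0.3947 (39.47%), PC2 0.3684 (36.84%), PC3 0.2368 (23.68%);  cumulative: 0.3947, 0.7632, 1


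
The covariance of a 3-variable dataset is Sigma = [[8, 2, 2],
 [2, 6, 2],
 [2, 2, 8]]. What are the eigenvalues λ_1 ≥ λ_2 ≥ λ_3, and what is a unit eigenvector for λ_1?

Step 1 — characteristic polynomial p(λ) = det(λI - Sigma) = λ³ - tr·λ² + c_1·λ - det, where tr = trace, c_1 = sum of the principal 2×2 minors, det = det(Sigma):
  tr = 8 + 6 + 8 = 22,
  c_1 = (8·6 - (2)²) + (8·8 - (2)²) + (6·8 - (2)²) = 44 + 60 + 44 = 148,
  det = 8·(6·8 - (2)²) - (2)·((2)·8 - (2)·(2)) + (2)·((2)·(2) - 6·(2)) = 8·(44) - (2)·(12) + (2)·(-8) = 312.
  So p(λ) = λ³ - 22λ² + 148λ - 312.
Step 2 — look for an integer root (rational root theorem: any rational root is an integer divisor of 312). Testing λ = 6:
  p(6) = 216 - 792 + 888 - 312 = 0  ✓
  Dividing out (λ - 6): p(λ) = (λ - 6)(λ² - 16λ + 52).
Step 3 — remaining eigenvalues from the quadratic λ² - 16λ + 52 = 0:
  Δ = 16² - 4·52 = 256 - 208 = 48,  λ = (16 ± √48)/2 = (16 ± 6.9282)/2 ≈ 11.4641 or 4.5359.
  Sorted: λ_1 = 11.4641,  λ_2 = 6,  λ_3 = 4.5359  (check: sum = 22 = tr ✓).

Step 4 — unit eigenvector for λ_1 ≈ 11.4641: v spans the null space of (Sigma - λ_1 I), whose rows are
  r_1 = (-3.4641, 2, 2),  r_2 = (2, -5.4641, 2),  r_3 = (2, 2, -3.4641).
  v is orthogonal to every row, so take v ∝ r_1 × r_2 = ((2)·(2) - (2)·(-5.4641), (2)·(2) - (-3.4641)·(2), (-3.4641)·(-5.4641) - (2)·(2)) ≈ (14.9282, 10.9282, 14.9282).
  Let u = (14.9282, 10.9282, 14.9282).
  ||u|| = √((14.9282)² + (10.9282)² + (14.9282)²) = √(565.1281) ≈ 23.7724,  v_1 = u/||u|| ≈ (0.628, 0.4597, 0.628) (||v_1|| = 1).

λ_1 = 11.4641,  λ_2 = 6,  λ_3 = 4.5359;  v_1 ≈ (0.628, 0.4597, 0.628)


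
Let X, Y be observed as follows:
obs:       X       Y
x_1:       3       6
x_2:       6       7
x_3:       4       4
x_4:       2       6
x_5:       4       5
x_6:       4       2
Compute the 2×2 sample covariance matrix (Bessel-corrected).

Step 1 — column means:
  mean(X) = (3 + 6 + 4 + 2 + 4 + 4) / 6 = 23/6 = 3.8333
  mean(Y) = (6 + 7 + 4 + 6 + 5 + 2) / 6 = 30/6 = 5

Step 2 — sample covariance S[i,j] = (1/(n-1)) · Σ_k (x_{k,i} - mean_i) · (x_{k,j} - mean_j), with n-1 = 5.
  S[X,X] = ((-0.8333)·(-0.8333) + (2.1667)·(2.1667) + (0.1667)·(0.1667) + (-1.8333)·(-1.8333) + (0.1667)·(0.1667) + (0.1667)·(0.1667)) / 5 = 8.8333/5 = 1.7667
  S[X,Y] = ((-0.8333)·(1) + (2.1667)·(2) + (0.1667)·(-1) + (-1.8333)·(1) + (0.1667)·(0) + (0.1667)·(-3)) / 5 = 1/5 = 0.2
  S[Y,Y] = ((1)·(1) + (2)·(2) + (-1)·(-1) + (1)·(1) + (0)·(0) + (-3)·(-3)) / 5 = 16/5 = 3.2

S is symmetric (S[j,i] = S[i,j]). Assembling:

S = [[1.7667, 0.2],
 [0.2, 3.2]]


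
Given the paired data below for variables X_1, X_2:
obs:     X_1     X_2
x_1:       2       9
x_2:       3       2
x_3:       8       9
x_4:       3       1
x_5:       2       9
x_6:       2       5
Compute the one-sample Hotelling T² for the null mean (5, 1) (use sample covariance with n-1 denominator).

Step 1 — sample mean vector:
  mean(X_1) = (2 + 3 + 8 + 3 + 2 + 2) / 6 = 20/6 = 3.3333
  mean(X_2) = (9 + 2 + 9 + 1 + 9 + 5) / 6 = 35/6 = 5.8333
  x̄ = (3.3333, 5.8333),  deviation x̄ - mu_0 = (3.3333, 5.8333) - (5, 1) = (-1.6667, 4.8333).

Step 2 — sample covariance matrix, S[i,j] = (1/(n-1)) · Σ_k (x_{k,i} - mean_i) · (x_{k,j} - mean_j), divisor n-1 = 5:
  S[X_1,X_1] = ((-1.3333)·(-1.3333) + (-0.3333)·(-0.3333) + (4.6667)·(4.6667) + (-0.3333)·(-0.3333) + (-1.3333)·(-1.3333) + (-1.3333)·(-1.3333)) / 5 = 27.3333/5 = 5.4667
  S[X_1,X_2] = ((-1.3333)·(3.1667) + (-0.3333)·(-3.8333) + (4.6667)·(3.1667) + (-0.3333)·(-4.8333) + (-1.3333)·(3.1667) + (-1.3333)·(-0.8333)) / 5 = 10.3333/5 = 2.0667
  S[X_2,X_2] = ((3.1667)·(3.1667) + (-3.8333)·(-3.8333) + (3.1667)·(3.1667) + (-4.8333)·(-4.8333) + (3.1667)·(3.1667) + (-0.8333)·(-0.8333)) / 5 = 68.8333/5 = 13.7667
  S = [[5.4667, 2.0667],
 [2.0667, 13.7667]].

Step 3 — invert S. det(S) = 5.4667·13.7667 - (2.0667)² = 70.9867.
  S^{-1} = (1/det) · [[d, -b], [-b, a]] = [[0.1939, -0.0291],
 [-0.0291, 0.077]].

Step 4 — quadratic form (x̄ - mu_0)^T · S^{-1} · (x̄ - mu_0):
  S^{-1} · (x̄ - mu_0) = (-0.4639, 0.4207),
  (x̄ - mu_0)^T · [...] = (-1.6667)·(-0.4639) + (4.8333)·(0.4207) = 2.8068.

Step 5 — scale by n: T² = 6 · 2.8068 = 16.8407.

T² ≈ 16.8407


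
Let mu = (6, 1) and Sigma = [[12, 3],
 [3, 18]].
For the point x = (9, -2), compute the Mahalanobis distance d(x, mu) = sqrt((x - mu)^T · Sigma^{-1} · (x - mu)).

Step 1 — centre the observation: (x - mu) = (3, -3).

Step 2 — invert Sigma. det(Sigma) = 12·18 - (3)² = 207.
  Sigma^{-1} = (1/det) · [[d, -b], [-b, a]] = [[0.087, -0.0145],
 [-0.0145, 0.058]].

Step 3 — form the quadratic (x - mu)^T · Sigma^{-1} · (x - mu):
  Sigma^{-1} · (x - mu) = (0.3043, -0.2174).
  (x - mu)^T · [Sigma^{-1} · (x - mu)] = (3)·(0.3043) + (-3)·(-0.2174) = 1.5652.

Step 4 — take square root: d = √(1.5652) ≈ 1.2511.

d(x, mu) = √(1.5652) ≈ 1.2511


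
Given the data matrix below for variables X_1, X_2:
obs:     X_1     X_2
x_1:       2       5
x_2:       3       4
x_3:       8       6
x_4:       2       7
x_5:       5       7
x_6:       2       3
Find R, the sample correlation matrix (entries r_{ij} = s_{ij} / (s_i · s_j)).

Step 1 — column means:
  mean(X_1) = (2 + 3 + 8 + 2 + 5 + 2) / 6 = 22/6 = 3.6667
  mean(X_2) = (5 + 4 + 6 + 7 + 7 + 3) / 6 = 32/6 = 5.3333

Step 2 — sample variances and covariances s[i,j] = (1/(n-1)) · Σ_k (x_{k,i} - mean_i) · (x_{k,j} - mean_j), with n-1 = 5:
  s[X_1,X_1] = ((-1.6667)·(-1.6667) + (-0.6667)·(-0.6667) + (4.3333)·(4.3333) + (-1.6667)·(-1.6667) + (1.3333)·(1.3333) + (-1.6667)·(-1.6667)) / 5 = 29.3333/5 = 5.8667
  s[X_1,X_2] = ((-1.6667)·(-0.3333) + (-0.6667)·(-1.3333) + (4.3333)·(0.6667) + (-1.6667)·(1.6667) + (1.3333)·(1.6667) + (-1.6667)·(-2.3333)) / 5 = 7.6667/5 = 1.5333
  s[X_2,X_2] = ((-0.3333)·(-0.3333) + (-1.3333)·(-1.3333) + (0.6667)·(0.6667) + (1.6667)·(1.6667) + (1.6667)·(1.6667) + (-2.3333)·(-2.3333)) / 5 = 13.3333/5 = 2.6667
  Sample standard deviations s_i = √(s[i,i]):
  s(X_1) = √(5.8667) = 2.4221
  s(X_2) = √(2.6667) = 1.633

Step 3 — r_{ij} = s_{ij} / (s_i · s_j):
  r[X_1,X_1] = 1 (diagonal).
  r[X_1,X_2] = 1.5333 / (2.4221 · 1.633) = 1.5333 / 3.9553 = 0.3877
  r[X_2,X_2] = 1 (diagonal).

R is symmetric with unit diagonal. Assembling:

R = [[1, 0.3877],
 [0.3877, 1]]


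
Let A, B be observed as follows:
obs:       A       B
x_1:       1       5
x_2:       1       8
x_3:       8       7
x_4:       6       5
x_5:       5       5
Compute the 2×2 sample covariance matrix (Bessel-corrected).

Step 1 — column means:
  mean(A) = (1 + 1 + 8 + 6 + 5) / 5 = 21/5 = 4.2
  mean(B) = (5 + 8 + 7 + 5 + 5) / 5 = 30/5 = 6

Step 2 — sample covariance S[i,j] = (1/(n-1)) · Σ_k (x_{k,i} - mean_i) · (x_{k,j} - mean_j), with n-1 = 4.
  S[A,A] = ((-3.2)·(-3.2) + (-3.2)·(-3.2) + (3.8)·(3.8) + (1.8)·(1.8) + (0.8)·(0.8)) / 4 = 38.8/4 = 9.7
  S[A,B] = ((-3.2)·(-1) + (-3.2)·(2) + (3.8)·(1) + (1.8)·(-1) + (0.8)·(-1)) / 4 = -2/4 = -0.5
  S[B,B] = ((-1)·(-1) + (2)·(2) + (1)·(1) + (-1)·(-1) + (-1)·(-1)) / 4 = 8/4 = 2

S is symmetric (S[j,i] = S[i,j]). Assembling:

S = [[9.7, -0.5],
 [-0.5, 2]]


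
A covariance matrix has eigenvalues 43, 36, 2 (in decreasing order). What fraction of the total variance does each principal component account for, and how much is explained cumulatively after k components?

Step 1 — total variance = trace(Sigma) = Σ λ_i = 43 + 36 + 2 = 81.

Step 2 — fraction explained by component i = λ_i / Σ λ:
  PC1: 43/81 = 0.5309
  PC2: 36/81 = 0.4444
  PC3: 2/81 = 0.0247

Step 3 — cumulative fraction after k components = (λ_1 + ... + λ_k) / Σ λ:
  k = 1: 43/81 = 0.5309
  k = 2: (43 + 36)/81 = 79/81 = 0.9753
  k = 3: (43 + 36 + 2)/81 = 81/81 = 1

Summary (fraction, with percent):

explained: PC1 0.5309 (53.09%), PC2 0.4444 (44.44%), PC3 0.0247 (2.47%);  cumulative: 0.5309, 0.9753, 1


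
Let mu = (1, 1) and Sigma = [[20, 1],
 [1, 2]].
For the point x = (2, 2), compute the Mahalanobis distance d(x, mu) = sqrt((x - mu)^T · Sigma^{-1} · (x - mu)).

Step 1 — centre the observation: (x - mu) = (1, 1).

Step 2 — invert Sigma. det(Sigma) = 20·2 - (1)² = 39.
  Sigma^{-1} = (1/det) · [[d, -b], [-b, a]] = [[0.0513, -0.0256],
 [-0.0256, 0.5128]].

Step 3 — form the quadratic (x - mu)^T · Sigma^{-1} · (x - mu):
  Sigma^{-1} · (x - mu) = (0.0256, 0.4872).
  (x - mu)^T · [Sigma^{-1} · (x - mu)] = (1)·(0.0256) + (1)·(0.4872) = 0.5128.

Step 4 — take square root: d = √(0.5128) ≈ 0.7161.

d(x, mu) = √(0.5128) ≈ 0.7161


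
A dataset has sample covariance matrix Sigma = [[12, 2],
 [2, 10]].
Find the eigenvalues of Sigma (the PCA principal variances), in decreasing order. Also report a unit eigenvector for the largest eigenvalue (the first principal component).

Step 1 — characteristic polynomial of 2×2 Sigma:
  det(Sigma - λI) = λ² - trace · λ + det = 0.
  trace = 12 + 10 = 22, det = 12·10 - (2)² = 116.
Step 2 — discriminant:
  Δ = trace² - 4·det = 484 - 464 = 20.
Step 3 — eigenvalues:
  λ = (trace ± √Δ)/2 = (22 ± 4.4721)/2,
  λ_1 = 13.2361,  λ_2 = 8.7639.

Step 4 — unit eigenvector for λ_1: solve (Sigma - λ_1 I)v = 0. First row:
  (12 - 13.2361)·v_x + (2)·v_y = 0, i.e. (-1.2361)·v_x + (2)·v_y = 0,
  so v ∝ (b, λ_1 - a) = (2, 1.2361) = u.
  ||u|| = √((2)² + (1.2361)²) = √(5.5279) ≈ 2.3511,
  v_1 = u/||u|| ≈ (0.8507, 0.5257) (||v_1|| = 1).

λ_1 = 13.2361,  λ_2 = 8.7639;  v_1 ≈ (0.8507, 0.5257)


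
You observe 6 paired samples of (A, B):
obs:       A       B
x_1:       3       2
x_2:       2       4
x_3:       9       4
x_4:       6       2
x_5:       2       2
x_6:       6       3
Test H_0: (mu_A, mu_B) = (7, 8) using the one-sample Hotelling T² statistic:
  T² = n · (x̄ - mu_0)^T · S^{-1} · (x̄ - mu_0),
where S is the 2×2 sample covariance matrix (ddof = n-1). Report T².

Step 1 — sample mean vector:
  mean(A) = (3 + 2 + 9 + 6 + 2 + 6) / 6 = 28/6 = 4.6667
  mean(B) = (2 + 4 + 4 + 2 + 2 + 3) / 6 = 17/6 = 2.8333
  x̄ = (4.6667, 2.8333),  deviation x̄ - mu_0 = (4.6667, 2.8333) - (7, 8) = (-2.3333, -5.1667).

Step 2 — sample covariance matrix, S[i,j] = (1/(n-1)) · Σ_k (x_{k,i} - mean_i) · (x_{k,j} - mean_j), divisor n-1 = 5:
  S[A,A] = ((-1.6667)·(-1.6667) + (-2.6667)·(-2.6667) + (4.3333)·(4.3333) + (1.3333)·(1.3333) + (-2.6667)·(-2.6667) + (1.3333)·(1.3333)) / 5 = 39.3333/5 = 7.8667
  S[A,B] = ((-1.6667)·(-0.8333) + (-2.6667)·(1.1667) + (4.3333)·(1.1667) + (1.3333)·(-0.8333) + (-2.6667)·(-0.8333) + (1.3333)·(0.1667)) / 5 = 4.6667/5 = 0.9333
  S[B,B] = ((-0.8333)·(-0.8333) + (1.1667)·(1.1667) + (1.1667)·(1.1667) + (-0.8333)·(-0.8333) + (-0.8333)·(-0.8333) + (0.1667)·(0.1667)) / 5 = 4.8333/5 = 0.9667
  S = [[7.8667, 0.9333],
 [0.9333, 0.9667]].

Step 3 — invert S. det(S) = 7.8667·0.9667 - (0.9333)² = 6.7333.
  S^{-1} = (1/det) · [[d, -b], [-b, a]] = [[0.1436, -0.1386],
 [-0.1386, 1.1683]].

Step 4 — quadratic form (x̄ - mu_0)^T · S^{-1} · (x̄ - mu_0):
  S^{-1} · (x̄ - mu_0) = (0.3812, -5.7129),
  (x̄ - mu_0)^T · [...] = (-2.3333)·(0.3812) + (-5.1667)·(-5.7129) = 28.6271.

Step 5 — scale by n: T² = 6 · 28.6271 = 171.7624.

T² ≈ 171.7624


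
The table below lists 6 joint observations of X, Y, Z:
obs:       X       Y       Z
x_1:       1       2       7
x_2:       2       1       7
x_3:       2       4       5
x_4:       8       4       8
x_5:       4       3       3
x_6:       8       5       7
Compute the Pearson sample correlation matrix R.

Step 1 — column means:
  mean(X) = (1 + 2 + 2 + 8 + 4 + 8) / 6 = 25/6 = 4.1667
  mean(Y) = (2 + 1 + 4 + 4 + 3 + 5) / 6 = 19/6 = 3.1667
  mean(Z) = (7 + 7 + 5 + 8 + 3 + 7) / 6 = 37/6 = 6.1667

Step 2 — sample variances and covariances s[i,j] = (1/(n-1)) · Σ_k (x_{k,i} - mean_i) · (x_{k,j} - mean_j), with n-1 = 5:
  s[X,X] = ((-3.1667)·(-3.1667) + (-2.1667)·(-2.1667) + (-2.1667)·(-2.1667) + (3.8333)·(3.8333) + (-0.1667)·(-0.1667) + (3.8333)·(3.8333)) / 5 = 48.8333/5 = 9.7667
  s[X,Y] = ((-3.1667)·(-1.1667) + (-2.1667)·(-2.1667) + (-2.1667)·(0.8333) + (3.8333)·(0.8333) + (-0.1667)·(-0.1667) + (3.8333)·(1.8333)) / 5 = 16.8333/5 = 3.3667
  s[X,Z] = ((-3.1667)·(0.8333) + (-2.1667)·(0.8333) + (-2.1667)·(-1.1667) + (3.8333)·(1.8333) + (-0.1667)·(-3.1667) + (3.8333)·(0.8333)) / 5 = 8.8333/5 = 1.7667
  s[Y,Y] = ((-1.1667)·(-1.1667) + (-2.1667)·(-2.1667) + (0.8333)·(0.8333) + (0.8333)·(0.8333) + (-0.1667)·(-0.1667) + (1.8333)·(1.8333)) / 5 = 10.8333/5 = 2.1667
  s[Y,Z] = ((-1.1667)·(0.8333) + (-2.1667)·(0.8333) + (0.8333)·(-1.1667) + (0.8333)·(1.8333) + (-0.1667)·(-3.1667) + (1.8333)·(0.8333)) / 5 = -0.1667/5 = -0.0333
  s[Z,Z] = ((0.8333)·(0.8333) + (0.8333)·(0.8333) + (-1.1667)·(-1.1667) + (1.8333)·(1.8333) + (-3.1667)·(-3.1667) + (0.8333)·(0.8333)) / 5 = 16.8333/5 = 3.3667
  Sample standard deviations s_i = √(s[i,i]):
  s(X) = √(9.7667) = 3.1252
  s(Y) = √(2.1667) = 1.472
  s(Z) = √(3.3667) = 1.8348

Step 3 — r_{ij} = s_{ij} / (s_i · s_j):
  r[X,X] = 1 (diagonal).
  r[X,Y] = 3.3667 / (3.1252 · 1.472) = 3.3667 / 4.6001 = 0.7319
  r[X,Z] = 1.7667 / (3.1252 · 1.8348) = 1.7667 / 5.7342 = 0.3081
  r[Y,Y] = 1 (diagonal).
  r[Y,Z] = -0.0333 / (1.472 · 1.8348) = -0.0333 / 2.7008 = -0.0123
  r[Z,Z] = 1 (diagonal).

R is symmetric with unit diagonal. Assembling:

R = [[1, 0.7319, 0.3081],
 [0.7319, 1, -0.0123],
 [0.3081, -0.0123, 1]]


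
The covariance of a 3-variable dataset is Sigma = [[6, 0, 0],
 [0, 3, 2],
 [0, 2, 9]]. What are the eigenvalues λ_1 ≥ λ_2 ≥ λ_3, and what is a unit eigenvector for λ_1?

Step 1 — characteristic polynomial p(λ) = det(λI - Sigma) = λ³ - tr·λ² + c_1·λ - det, where tr = trace, c_1 = sum of the principal 2×2 minors, det = det(Sigma):
  tr = 6 + 3 + 9 = 18,
  c_1 = (6·3 - (0)²) + (6·9 - (0)²) + (3·9 - (2)²) = 18 + 54 + 23 = 95,
  det = 6·(3·9 - (2)²) - (0)·((0)·9 - (2)·(0)) + (0)·((0)·(2) - 3·(0)) = 6·(23) - (0)·(0) + (0)·(0) = 138.
  So p(λ) = λ³ - 18λ² + 95λ - 138.
Step 2 — look for an integer root (rational root theorem: any rational root is an integer divisor of 138). Testing λ = 6:
  p(6) = 216 - 648 + 570 - 138 = 0  ✓
  Dividing out (λ - 6): p(λ) = (λ - 6)(λ² - 12λ + 23).
Step 3 — remaining eigenvalues from the quadratic λ² - 12λ + 23 = 0:
  Δ = 12² - 4·23 = 144 - 92 = 52,  λ = (12 ± √52)/2 = (12 ± 7.2111)/2 ≈ 9.6056 or 2.3944.
  Sorted: λ_1 = 9.6056,  λ_2 = 6,  λ_3 = 2.3944  (check: sum = 18 = tr ✓).

Step 4 — unit eigenvector for λ_1 ≈ 9.6056: v spans the null space of (Sigma - λ_1 I), whose rows are
  r_1 = (-3.6056, 0, 0),  r_2 = (0, -6.6056, 2),  r_3 = (0, 2, -0.6056).
  v is orthogonal to every row, so take v ∝ r_1 × r_2 = ((0)·(2) - (0)·(-6.6056), (0)·(0) - (-3.6056)·(2), (-3.6056)·(-6.6056) - (0)·(0)) ≈ (0, 7.2111, 23.8167).
  Let u = (0, 7.2111, 23.8167).
  ||u|| = √((0)² + (7.2111)² + (23.8167)²) = √(619.233) ≈ 24.8844,  v_1 = u/||u|| ≈ (0, 0.2898, 0.9571) (||v_1|| = 1).

λ_1 = 9.6056,  λ_2 = 6,  λ_3 = 2.3944;  v_1 ≈ (0, 0.2898, 0.9571)


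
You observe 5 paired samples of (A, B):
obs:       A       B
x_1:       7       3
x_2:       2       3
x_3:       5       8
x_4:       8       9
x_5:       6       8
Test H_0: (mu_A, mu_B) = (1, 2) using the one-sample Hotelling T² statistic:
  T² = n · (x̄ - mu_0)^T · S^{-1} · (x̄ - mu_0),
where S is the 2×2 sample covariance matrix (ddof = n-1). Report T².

Step 1 — sample mean vector:
  mean(A) = (7 + 2 + 5 + 8 + 6) / 5 = 28/5 = 5.6
  mean(B) = (3 + 3 + 8 + 9 + 8) / 5 = 31/5 = 6.2
  x̄ = (5.6, 6.2),  deviation x̄ - mu_0 = (5.6, 6.2) - (1, 2) = (4.6, 4.2).

Step 2 — sample covariance matrix, S[i,j] = (1/(n-1)) · Σ_k (x_{k,i} - mean_i) · (x_{k,j} - mean_j), divisor n-1 = 4:
  S[A,A] = ((1.4)·(1.4) + (-3.6)·(-3.6) + (-0.6)·(-0.6) + (2.4)·(2.4) + (0.4)·(0.4)) / 4 = 21.2/4 = 5.3
  S[A,B] = ((1.4)·(-3.2) + (-3.6)·(-3.2) + (-0.6)·(1.8) + (2.4)·(2.8) + (0.4)·(1.8)) / 4 = 13.4/4 = 3.35
  S[B,B] = ((-3.2)·(-3.2) + (-3.2)·(-3.2) + (1.8)·(1.8) + (2.8)·(2.8) + (1.8)·(1.8)) / 4 = 34.8/4 = 8.7
  S = [[5.3, 3.35],
 [3.35, 8.7]].

Step 3 — invert S. det(S) = 5.3·8.7 - (3.35)² = 34.8875.
  S^{-1} = (1/det) · [[d, -b], [-b, a]] = [[0.2494, -0.096],
 [-0.096, 0.1519]].

Step 4 — quadratic form (x̄ - mu_0)^T · S^{-1} · (x̄ - mu_0):
  S^{-1} · (x̄ - mu_0) = (0.7438, 0.1963),
  (x̄ - mu_0)^T · [...] = (4.6)·(0.7438) + (4.2)·(0.1963) = 4.2462.

Step 5 — scale by n: T² = 5 · 4.2462 = 21.2311.

T² ≈ 21.2311


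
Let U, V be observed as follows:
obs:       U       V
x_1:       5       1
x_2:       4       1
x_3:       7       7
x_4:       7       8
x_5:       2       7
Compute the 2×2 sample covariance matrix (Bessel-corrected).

Step 1 — column means:
  mean(U) = (5 + 4 + 7 + 7 + 2) / 5 = 25/5 = 5
  mean(V) = (1 + 1 + 7 + 8 + 7) / 5 = 24/5 = 4.8

Step 2 — sample covariance S[i,j] = (1/(n-1)) · Σ_k (x_{k,i} - mean_i) · (x_{k,j} - mean_j), with n-1 = 4.
  S[U,U] = ((0)·(0) + (-1)·(-1) + (2)·(2) + (2)·(2) + (-3)·(-3)) / 4 = 18/4 = 4.5
  S[U,V] = ((0)·(-3.8) + (-1)·(-3.8) + (2)·(2.2) + (2)·(3.2) + (-3)·(2.2)) / 4 = 8/4 = 2
  S[V,V] = ((-3.8)·(-3.8) + (-3.8)·(-3.8) + (2.2)·(2.2) + (3.2)·(3.2) + (2.2)·(2.2)) / 4 = 48.8/4 = 12.2

S is symmetric (S[j,i] = S[i,j]). Assembling:

S = [[4.5, 2],
 [2, 12.2]]


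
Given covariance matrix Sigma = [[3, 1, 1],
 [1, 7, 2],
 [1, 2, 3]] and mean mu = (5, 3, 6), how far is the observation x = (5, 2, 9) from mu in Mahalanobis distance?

Step 1 — centre the observation: (x - mu) = (0, -1, 3).

Step 2 — invert Sigma (cofactor / det for 3×3, or solve directly):
  Sigma^{-1} = [[0.3778, -0.0222, -0.1111],
 [-0.0222, 0.1778, -0.1111],
 [-0.1111, -0.1111, 0.4444]].

Step 3 — form the quadratic (x - mu)^T · Sigma^{-1} · (x - mu):
  Sigma^{-1} · (x - mu) = (-0.3111, -0.5111, 1.4444).
  (x - mu)^T · [Sigma^{-1} · (x - mu)] = (0)·(-0.3111) + (-1)·(-0.5111) + (3)·(1.4444) = 4.8444.

Step 4 — take square root: d = √(4.8444) ≈ 2.201.

d(x, mu) = √(4.8444) ≈ 2.201


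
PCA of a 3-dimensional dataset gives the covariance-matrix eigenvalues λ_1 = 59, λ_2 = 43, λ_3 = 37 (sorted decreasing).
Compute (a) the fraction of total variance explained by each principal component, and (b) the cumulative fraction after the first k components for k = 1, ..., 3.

Step 1 — total variance = trace(Sigma) = Σ λ_i = 59 + 43 + 37 = 139.

Step 2 — fraction explained by component i = λ_i / Σ λ:
  PC1: 59/139 = 0.4245
  PC2: 43/139 = 0.3094
  PC3: 37/139 = 0.2662

Step 3 — cumulative fraction after k components = (λ_1 + ... + λ_k) / Σ λ:
  k = 1: 59/139 = 0.4245
  k = 2: (59 + 43)/139 = 102/139 = 0.7338
  k = 3: (59 + 43 + 37)/139 = 139/139 = 1

Summary (fraction, with percent):

explained: PC1 0.4245 (42.45%), PC2 0.3094 (30.94%), PC3 0.2662 (26.62%);  cumulative: 0.4245, 0.7338, 1


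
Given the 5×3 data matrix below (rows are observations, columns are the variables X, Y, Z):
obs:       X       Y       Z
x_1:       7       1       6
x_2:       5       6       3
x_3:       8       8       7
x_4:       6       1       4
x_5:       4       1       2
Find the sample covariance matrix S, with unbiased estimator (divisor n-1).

Step 1 — column means:
  mean(X) = (7 + 5 + 8 + 6 + 4) / 5 = 30/5 = 6
  mean(Y) = (1 + 6 + 8 + 1 + 1) / 5 = 17/5 = 3.4
  mean(Z) = (6 + 3 + 7 + 4 + 2) / 5 = 22/5 = 4.4

Step 2 — sample covariance S[i,j] = (1/(n-1)) · Σ_k (x_{k,i} - mean_i) · (x_{k,j} - mean_j), with n-1 = 4.
  S[X,X] = ((1)·(1) + (-1)·(-1) + (2)·(2) + (0)·(0) + (-2)·(-2)) / 4 = 10/4 = 2.5
  S[X,Y] = ((1)·(-2.4) + (-1)·(2.6) + (2)·(4.6) + (0)·(-2.4) + (-2)·(-2.4)) / 4 = 9/4 = 2.25
  S[X,Z] = ((1)·(1.6) + (-1)·(-1.4) + (2)·(2.6) + (0)·(-0.4) + (-2)·(-2.4)) / 4 = 13/4 = 3.25
  S[Y,Y] = ((-2.4)·(-2.4) + (2.6)·(2.6) + (4.6)·(4.6) + (-2.4)·(-2.4) + (-2.4)·(-2.4)) / 4 = 45.2/4 = 11.3
  S[Y,Z] = ((-2.4)·(1.6) + (2.6)·(-1.4) + (4.6)·(2.6) + (-2.4)·(-0.4) + (-2.4)·(-2.4)) / 4 = 11.2/4 = 2.8
  S[Z,Z] = ((1.6)·(1.6) + (-1.4)·(-1.4) + (2.6)·(2.6) + (-0.4)·(-0.4) + (-2.4)·(-2.4)) / 4 = 17.2/4 = 4.3

S is symmetric (S[j,i] = S[i,j]). Assembling:

S = [[2.5, 2.25, 3.25],
 [2.25, 11.3, 2.8],
 [3.25, 2.8, 4.3]]


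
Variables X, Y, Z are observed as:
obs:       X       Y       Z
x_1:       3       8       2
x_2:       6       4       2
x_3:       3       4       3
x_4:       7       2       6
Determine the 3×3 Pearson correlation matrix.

Step 1 — column means:
  mean(X) = (3 + 6 + 3 + 7) / 4 = 19/4 = 4.75
  mean(Y) = (8 + 4 + 4 + 2) / 4 = 18/4 = 4.5
  mean(Z) = (2 + 2 + 3 + 6) / 4 = 13/4 = 3.25

Step 2 — sample variances and covariances s[i,j] = (1/(n-1)) · Σ_k (x_{k,i} - mean_i) · (x_{k,j} - mean_j), with n-1 = 3:
  s[X,X] = ((-1.75)·(-1.75) + (1.25)·(1.25) + (-1.75)·(-1.75) + (2.25)·(2.25)) / 3 = 12.75/3 = 4.25
  s[X,Y] = ((-1.75)·(3.5) + (1.25)·(-0.5) + (-1.75)·(-0.5) + (2.25)·(-2.5)) / 3 = -11.5/3 = -3.8333
  s[X,Z] = ((-1.75)·(-1.25) + (1.25)·(-1.25) + (-1.75)·(-0.25) + (2.25)·(2.75)) / 3 = 7.25/3 = 2.4167
  s[Y,Y] = ((3.5)·(3.5) + (-0.5)·(-0.5) + (-0.5)·(-0.5) + (-2.5)·(-2.5)) / 3 = 19/3 = 6.3333
  s[Y,Z] = ((3.5)·(-1.25) + (-0.5)·(-1.25) + (-0.5)·(-0.25) + (-2.5)·(2.75)) / 3 = -10.5/3 = -3.5
  s[Z,Z] = ((-1.25)·(-1.25) + (-1.25)·(-1.25) + (-0.25)·(-0.25) + (2.75)·(2.75)) / 3 = 10.75/3 = 3.5833
  Sample standard deviations s_i = √(s[i,i]):
  s(X) = √(4.25) = 2.0616
  s(Y) = √(6.3333) = 2.5166
  s(Z) = √(3.5833) = 1.893

Step 3 — r_{ij} = s_{ij} / (s_i · s_j):
  r[X,X] = 1 (diagonal).
  r[X,Y] = -3.8333 / (2.0616 · 2.5166) = -3.8333 / 5.1881 = -0.7389
  r[X,Z] = 2.4167 / (2.0616 · 1.893) = 2.4167 / 3.9025 = 0.6193
  r[Y,Y] = 1 (diagonal).
  r[Y,Z] = -3.5 / (2.5166 · 1.893) = -3.5 / 4.7639 = -0.7347
  r[Z,Z] = 1 (diagonal).

R is symmetric with unit diagonal. Assembling:

R = [[1, -0.7389, 0.6193],
 [-0.7389, 1, -0.7347],
 [0.6193, -0.7347, 1]]


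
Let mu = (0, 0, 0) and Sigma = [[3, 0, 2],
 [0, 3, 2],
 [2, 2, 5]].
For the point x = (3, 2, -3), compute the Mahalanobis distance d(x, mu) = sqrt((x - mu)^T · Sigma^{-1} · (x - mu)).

Step 1 — centre the observation: (x - mu) = (3, 2, -3).

Step 2 — invert Sigma (cofactor / det for 3×3, or solve directly):
  Sigma^{-1} = [[0.5238, 0.1905, -0.2857],
 [0.1905, 0.5238, -0.2857],
 [-0.2857, -0.2857, 0.4286]].

Step 3 — form the quadratic (x - mu)^T · Sigma^{-1} · (x - mu):
  Sigma^{-1} · (x - mu) = (2.8095, 2.4762, -2.7143).
  (x - mu)^T · [Sigma^{-1} · (x - mu)] = (3)·(2.8095) + (2)·(2.4762) + (-3)·(-2.7143) = 21.5238.

Step 4 — take square root: d = √(21.5238) ≈ 4.6394.

d(x, mu) = √(21.5238) ≈ 4.6394


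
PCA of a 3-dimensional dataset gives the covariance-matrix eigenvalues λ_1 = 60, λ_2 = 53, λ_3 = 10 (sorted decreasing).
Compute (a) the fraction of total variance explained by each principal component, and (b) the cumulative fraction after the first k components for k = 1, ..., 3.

Step 1 — total variance = trace(Sigma) = Σ λ_i = 60 + 53 + 10 = 123.

Step 2 — fraction explained by component i = λ_i / Σ λ:
  PC1: 60/123 = 0.4878
  PC2: 53/123 = 0.4309
  PC3: 10/123 = 0.0813

Step 3 — cumulative fraction after k components = (λ_1 + ... + λ_k) / Σ λ:
  k = 1: 60/123 = 0.4878
  k = 2: (60 + 53)/123 = 113/123 = 0.9187
  k = 3: (60 + 53 + 10)/123 = 123/123 = 1

Summary (fraction, with percent):

explained: PC1 0.4878 (48.78%), PC2 0.4309 (43.09%), PC3 0.0813 (8.13%);  cumulative: 0.4878, 0.9187, 1


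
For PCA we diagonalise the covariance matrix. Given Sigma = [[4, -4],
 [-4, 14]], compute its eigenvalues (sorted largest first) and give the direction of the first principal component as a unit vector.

Step 1 — characteristic polynomial of 2×2 Sigma:
  det(Sigma - λI) = λ² - trace · λ + det = 0.
  trace = 4 + 14 = 18, det = 4·14 - (-4)² = 40.
Step 2 — discriminant:
  Δ = trace² - 4·det = 324 - 160 = 164.
Step 3 — eigenvalues:
  λ = (trace ± √Δ)/2 = (18 ± 12.8062)/2,
  λ_1 = 15.4031,  λ_2 = 2.5969.

Step 4 — unit eigenvector for λ_1: solve (Sigma - λ_1 I)v = 0. First row:
  (4 - 15.4031)·v_x + (-4)·v_y = 0, i.e. (-11.4031)·v_x + (-4)·v_y = 0,
  so v ∝ (b, λ_1 - a) = (-4, 11.4031); multiply by -1 so the first entry is positive: u = (4, -11.4031).
  ||u|| = √((4)² + (-11.4031)²) = √(146.0312) ≈ 12.0843,
  v_1 = u/||u|| ≈ (0.331, -0.9436) (||v_1|| = 1).

λ_1 = 15.4031,  λ_2 = 2.5969;  v_1 ≈ (0.331, -0.9436)


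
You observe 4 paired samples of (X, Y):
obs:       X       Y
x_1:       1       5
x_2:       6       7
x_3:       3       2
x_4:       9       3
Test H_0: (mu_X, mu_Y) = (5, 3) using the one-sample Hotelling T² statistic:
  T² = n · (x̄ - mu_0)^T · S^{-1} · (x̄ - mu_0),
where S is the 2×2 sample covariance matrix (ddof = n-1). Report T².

Step 1 — sample mean vector:
  mean(X) = (1 + 6 + 3 + 9) / 4 = 19/4 = 4.75
  mean(Y) = (5 + 7 + 2 + 3) / 4 = 17/4 = 4.25
  x̄ = (4.75, 4.25),  deviation x̄ - mu_0 = (4.75, 4.25) - (5, 3) = (-0.25, 1.25).

Step 2 — sample covariance matrix, S[i,j] = (1/(n-1)) · Σ_k (x_{k,i} - mean_i) · (x_{k,j} - mean_j), divisor n-1 = 3:
  S[X,X] = ((-3.75)·(-3.75) + (1.25)·(1.25) + (-1.75)·(-1.75) + (4.25)·(4.25)) / 3 = 36.75/3 = 12.25
  S[X,Y] = ((-3.75)·(0.75) + (1.25)·(2.75) + (-1.75)·(-2.25) + (4.25)·(-1.25)) / 3 = -0.75/3 = -0.25
  S[Y,Y] = ((0.75)·(0.75) + (2.75)·(2.75) + (-2.25)·(-2.25) + (-1.25)·(-1.25)) / 3 = 14.75/3 = 4.9167
  S = [[12.25, -0.25],
 [-0.25, 4.9167]].

Step 3 — invert S. det(S) = 12.25·4.9167 - (-0.25)² = 60.1667.
  S^{-1} = (1/det) · [[d, -b], [-b, a]] = [[0.0817, 0.0042],
 [0.0042, 0.2036]].

Step 4 — quadratic form (x̄ - mu_0)^T · S^{-1} · (x̄ - mu_0):
  S^{-1} · (x̄ - mu_0) = (-0.0152, 0.2535),
  (x̄ - mu_0)^T · [...] = (-0.25)·(-0.0152) + (1.25)·(0.2535) = 0.3206.

Step 5 — scale by n: T² = 4 · 0.3206 = 1.2825.

T² ≈ 1.2825
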